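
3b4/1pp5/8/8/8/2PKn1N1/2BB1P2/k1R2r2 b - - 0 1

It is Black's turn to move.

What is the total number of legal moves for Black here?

3

Black to move; king on a1.
In check: yes, from the white rook on c1.
Legal moves: Kb2, Ka2, Rxc1.
Count: 3.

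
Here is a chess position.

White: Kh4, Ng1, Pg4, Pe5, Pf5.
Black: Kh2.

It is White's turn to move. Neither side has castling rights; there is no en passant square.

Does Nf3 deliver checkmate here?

After Nf3: black king on h2; in check: yes, from the white knight on f3.
Black has 2 legal replies: Kg2, Kh1.
In check but a legal move exists → not checkmate.

no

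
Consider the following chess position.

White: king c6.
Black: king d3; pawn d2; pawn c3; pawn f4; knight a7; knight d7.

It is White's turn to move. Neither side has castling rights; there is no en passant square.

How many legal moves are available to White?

5

White to move; king on c6.
In check: yes, from the black knight on a7.
Legal moves: Kxd7, Kc7, Kb7, Kd6, Kd5.
Count: 5.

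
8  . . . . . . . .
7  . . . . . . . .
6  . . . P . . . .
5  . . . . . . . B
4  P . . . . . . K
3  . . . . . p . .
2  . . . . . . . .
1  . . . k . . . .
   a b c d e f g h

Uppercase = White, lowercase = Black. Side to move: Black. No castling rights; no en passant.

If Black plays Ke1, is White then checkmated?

After Ke1: white king on h4; in check: no.
White is not in check, so this cannot be checkmate.

no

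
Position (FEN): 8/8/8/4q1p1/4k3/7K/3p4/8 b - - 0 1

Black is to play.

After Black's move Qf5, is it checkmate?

After Qf5: white king on h3; in check: yes, from the black queen on f5.
White has 3 legal replies: Kg3, Kh2, Kg2.
In check but a legal move exists → not checkmate.

no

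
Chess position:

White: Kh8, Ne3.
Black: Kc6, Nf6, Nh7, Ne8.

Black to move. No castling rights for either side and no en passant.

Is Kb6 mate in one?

After Kb6: white king on h8; in check: no.
White is not in check, so this cannot be checkmate.

no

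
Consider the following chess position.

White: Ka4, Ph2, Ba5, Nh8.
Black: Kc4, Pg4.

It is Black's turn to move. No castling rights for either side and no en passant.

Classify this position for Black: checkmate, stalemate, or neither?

Black to move; black king on c4.
In check: no.
Legal moves for Black: Kd5, Kc5, Kd4, Kd3, g3.
Black has 5 legal moves and is not in check → neither.

neither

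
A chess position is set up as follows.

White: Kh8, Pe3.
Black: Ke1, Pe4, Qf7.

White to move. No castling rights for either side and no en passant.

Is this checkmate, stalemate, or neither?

stalemate

White to move; white king on h8.
In check: no.
King squares — g7: attacked by Qf7; h7: attacked by Qf7; g8: attacked by Qf7.
Legal moves for White: none.
Not in check and no legal moves → stalemate.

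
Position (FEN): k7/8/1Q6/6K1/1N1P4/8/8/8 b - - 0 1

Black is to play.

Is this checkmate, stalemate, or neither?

Black to move; black king on a8.
In check: no.
King squares — a7: attacked by Qb6; b7: attacked by Qb6; b8: attacked by Qb6.
Legal moves for Black: none.
Not in check and no legal moves → stalemate.

stalemate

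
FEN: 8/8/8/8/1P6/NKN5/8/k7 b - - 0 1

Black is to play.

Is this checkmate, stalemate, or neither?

stalemate

Black to move; black king on a1.
In check: no.
King squares — b1: attacked by Na3; a2: attacked by Kb3; b2: attacked by Kb3.
Legal moves for Black: none.
Not in check and no legal moves → stalemate.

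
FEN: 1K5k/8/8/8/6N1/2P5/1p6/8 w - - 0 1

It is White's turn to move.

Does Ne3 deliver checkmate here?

After Ne3: black king on h8; in check: no.
Black is not in check, so this cannot be checkmate.

no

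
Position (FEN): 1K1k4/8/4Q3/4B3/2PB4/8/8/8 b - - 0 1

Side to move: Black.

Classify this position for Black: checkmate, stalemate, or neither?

Black to move; black king on d8.
In check: no.
King squares — c7: attacked by Be5; d7: attacked by Qe6; e7: attacked by Qe6; c8: attacked by Qe6; e8: attacked by Qe6.
Legal moves for Black: none.
Not in check and no legal moves → stalemate.

stalemate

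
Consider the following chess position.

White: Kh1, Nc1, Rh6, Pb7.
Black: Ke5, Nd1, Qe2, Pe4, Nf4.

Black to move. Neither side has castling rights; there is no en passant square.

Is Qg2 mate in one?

After Qg2: white king on h1; in check: yes, from the black queen on g2.
King squares — g1: attacked by Qg2; g2: attacked by Nf4; h2: attacked by Qg2.
White has no legal moves → checkmate.

yes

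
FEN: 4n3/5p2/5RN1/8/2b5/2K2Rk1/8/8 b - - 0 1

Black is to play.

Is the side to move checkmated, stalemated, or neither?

Black to move; black king on g3.
In check: yes, from the white rook on f3.
Legal moves for Black: Kg4, Kh2, Kg2.
Black is in check but has 3 legal moves → neither.

neither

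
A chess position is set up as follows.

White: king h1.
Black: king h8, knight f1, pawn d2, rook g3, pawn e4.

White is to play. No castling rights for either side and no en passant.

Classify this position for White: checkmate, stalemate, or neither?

stalemate

White to move; white king on h1.
In check: no.
King squares — g1: attacked by Rg3; g2: attacked by Rg3; h2: attacked by Nf1.
Legal moves for White: none.
Not in check and no legal moves → stalemate.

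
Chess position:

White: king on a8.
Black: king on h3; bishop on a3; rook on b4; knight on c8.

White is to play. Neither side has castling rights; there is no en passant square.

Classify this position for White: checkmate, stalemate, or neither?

stalemate

White to move; white king on a8.
In check: no.
King squares — a7: attacked by Nc8; b7: attacked by Rb4; b8: attacked by Rb4.
Legal moves for White: none.
Not in check and no legal moves → stalemate.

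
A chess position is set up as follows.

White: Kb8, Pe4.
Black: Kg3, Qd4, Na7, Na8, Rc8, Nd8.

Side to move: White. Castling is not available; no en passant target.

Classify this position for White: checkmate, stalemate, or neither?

checkmate

White to move; white king on b8.
In check: yes, from the black rook on c8.
King squares — a7: attacked by Qd4; b7: attacked by Nd8; c7: attacked by Na8; a8: attacked by Rc8; c8: attacked by Na7.
Legal moves for White: none.
In check with no legal moves → checkmate.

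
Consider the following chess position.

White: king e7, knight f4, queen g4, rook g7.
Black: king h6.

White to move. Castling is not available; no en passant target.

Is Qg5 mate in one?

yes

After Qg5: black king on h6; in check: yes, from the white queen on g5.
King squares — g5: attacked by Rg7; h5: attacked by Nf4; g6: attacked by Nf4; g7: attacked by Qg5; h7: attacked by Rg7.
Black has no legal moves → checkmate.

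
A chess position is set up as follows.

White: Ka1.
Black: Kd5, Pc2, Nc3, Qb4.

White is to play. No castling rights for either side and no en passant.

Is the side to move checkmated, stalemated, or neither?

White to move; white king on a1.
In check: no.
King squares — b1: attacked by Pc2; a2: attacked by Nc3; b2: attacked by Qb4.
Legal moves for White: none.
Not in check and no legal moves → stalemate.

stalemate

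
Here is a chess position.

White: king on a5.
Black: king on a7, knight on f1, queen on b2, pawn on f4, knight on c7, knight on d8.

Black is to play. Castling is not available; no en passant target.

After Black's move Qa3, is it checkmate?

yes

After Qa3: white king on a5; in check: yes, from the black queen on a3.
King squares — a4: attacked by Qa3; b4: attacked by Qa3; b5: attacked by Nc7; a6: attacked by Qa3; b6: attacked by Ka7.
White has no legal moves → checkmate.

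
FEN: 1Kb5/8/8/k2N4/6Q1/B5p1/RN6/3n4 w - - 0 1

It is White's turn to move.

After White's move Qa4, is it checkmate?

After Qa4: black king on a5; in check: yes, from the white queen on a4.
King squares — a4: attacked by Nb2; b4: attacked by Ba3; b5: attacked by Qa4; a6: attacked by Qa4; b6: attacked by Nd5.
Black has no legal moves → checkmate.

yes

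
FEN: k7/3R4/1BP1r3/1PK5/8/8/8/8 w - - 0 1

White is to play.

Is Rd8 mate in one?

yes

After Rd8: black king on a8; in check: yes, from the white rook on d8.
King squares — a7: attacked by Bb6; b7: attacked by Pc6; b8: attacked by Rd8.
Black has no legal moves → checkmate.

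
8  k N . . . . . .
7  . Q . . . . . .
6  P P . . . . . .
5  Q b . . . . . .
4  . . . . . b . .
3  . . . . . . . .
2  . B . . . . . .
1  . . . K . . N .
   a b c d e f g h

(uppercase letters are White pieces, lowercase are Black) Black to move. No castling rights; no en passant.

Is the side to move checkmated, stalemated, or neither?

Black to move; black king on a8.
In check: yes, from the white queen on b7.
King squares — a7: attacked by Pb6; b7: attacked by Pa6; b8: attacked by Qb7.
Legal moves for Black: none.
In check with no legal moves → checkmate.

checkmate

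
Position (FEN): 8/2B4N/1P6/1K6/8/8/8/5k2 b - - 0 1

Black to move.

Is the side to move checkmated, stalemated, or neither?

Black to move; black king on f1.
In check: no.
Legal moves for Black: Kg2, Kf2, Ke2, Kg1, Ke1.
Black has 5 legal moves and is not in check → neither.

neither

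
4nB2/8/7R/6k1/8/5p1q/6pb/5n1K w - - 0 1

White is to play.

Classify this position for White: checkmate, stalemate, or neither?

White to move; white king on h1.
In check: yes, from the black pawn on g2.
King squares — g1: attacked by Bh2; g2: attacked by Pf3; h2: attacked by Nf1.
Legal moves for White: none.
In check with no legal moves → checkmate.

checkmate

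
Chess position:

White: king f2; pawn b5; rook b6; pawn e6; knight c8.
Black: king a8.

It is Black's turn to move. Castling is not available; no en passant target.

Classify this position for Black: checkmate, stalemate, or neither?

Black to move; black king on a8.
In check: no.
King squares — a7: attacked by Nc8; b7: attacked by Rb6; b8: attacked by Rb6.
Legal moves for Black: none.
Not in check and no legal moves → stalemate.

stalemate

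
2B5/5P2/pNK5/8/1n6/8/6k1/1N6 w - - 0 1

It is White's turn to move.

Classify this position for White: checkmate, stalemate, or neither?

White to move; white king on c6.
In check: yes, from the black knight on b4.
King squares — b5: attacked by Pa6; c5: available; d5: attacked by Nb4; b6: own knight; d6: available; b7: available; c7: available; d7: available.
Legal moves for White: Kd7, Kc7, Kb7, Kd6, Kc5.
White is in check but has 5 legal moves → neither.

neither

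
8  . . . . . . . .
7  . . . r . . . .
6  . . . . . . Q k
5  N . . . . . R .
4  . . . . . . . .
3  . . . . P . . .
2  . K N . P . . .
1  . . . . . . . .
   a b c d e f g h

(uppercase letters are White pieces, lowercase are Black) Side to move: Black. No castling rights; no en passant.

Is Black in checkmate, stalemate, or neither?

checkmate

Black to move; black king on h6.
In check: yes, from the white queen on g6.
King squares — g5: attacked by Qg6; h5: attacked by Rg5; g6: attacked by Rg5; g7: attacked by Qg6; h7: attacked by Qg6.
Legal moves for Black: none.
In check with no legal moves → checkmate.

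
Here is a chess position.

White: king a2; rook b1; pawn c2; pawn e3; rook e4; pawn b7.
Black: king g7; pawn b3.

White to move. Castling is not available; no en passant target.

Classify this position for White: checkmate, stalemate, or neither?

neither

White to move; white king on a2.
In check: yes, from the black pawn on b3.
Legal moves for White: Kxb3, Ka3, Kb2, Ka1, Rxb3, cxb3.
White is in check but has 6 legal moves → neither.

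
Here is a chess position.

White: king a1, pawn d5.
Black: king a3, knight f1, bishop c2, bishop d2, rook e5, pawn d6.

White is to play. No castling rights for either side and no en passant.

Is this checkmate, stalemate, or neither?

stalemate

White to move; white king on a1.
In check: no.
King squares — b1: attacked by Bc2; a2: attacked by Ka3; b2: attacked by Ka3.
Legal moves for White: none.
Not in check and no legal moves → stalemate.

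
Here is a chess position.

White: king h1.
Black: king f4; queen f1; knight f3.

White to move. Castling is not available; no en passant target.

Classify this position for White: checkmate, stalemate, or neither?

checkmate

White to move; white king on h1.
In check: yes, from the black queen on f1.
King squares — g1: attacked by Qf1; g2: attacked by Qf1; h2: attacked by Nf3.
Legal moves for White: none.
In check with no legal moves → checkmate.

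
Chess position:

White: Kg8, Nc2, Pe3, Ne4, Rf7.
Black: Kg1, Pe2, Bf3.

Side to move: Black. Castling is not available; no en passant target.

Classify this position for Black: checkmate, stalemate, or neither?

neither

Black to move; black king on g1.
In check: no.
Legal moves for Black: Bh5, Bg4, Bxe4, Bg2, Bh1, Kh2, Kg2, Kh1, Kf1, e1=Q, e1=R, e1=B, e1=N.
Black has 13 legal moves and is not in check → neither.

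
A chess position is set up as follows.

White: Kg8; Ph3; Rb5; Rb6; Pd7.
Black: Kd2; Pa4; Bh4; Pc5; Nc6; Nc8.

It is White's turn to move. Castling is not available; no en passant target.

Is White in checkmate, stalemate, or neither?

White to move; white king on g8.
In check: no.
Legal moves for White include: Kh8, Kf8, Kh7, Kg7, Kf7, Rb8, Rb7, Rxc6, Ra6, Rxc5, Ra5, Rb4, Rb3, Rb2+, Rb1, dxc8=Q, dxc8=R, dxc8=B, ... (list truncated; more exist).
White has legal moves and is not in check → neither.

neither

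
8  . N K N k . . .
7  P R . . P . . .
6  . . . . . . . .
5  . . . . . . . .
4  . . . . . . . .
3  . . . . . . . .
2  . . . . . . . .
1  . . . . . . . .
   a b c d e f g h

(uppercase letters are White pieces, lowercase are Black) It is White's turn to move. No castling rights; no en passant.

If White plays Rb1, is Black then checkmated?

After Rb1: black king on e8; in check: no.
Black is not in check, so this cannot be checkmate.

no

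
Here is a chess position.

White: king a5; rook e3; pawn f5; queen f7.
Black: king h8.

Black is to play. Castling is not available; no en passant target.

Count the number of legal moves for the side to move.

0

Black to move; king on h8.
In check: no.
Legal moves: none.
Count: 0.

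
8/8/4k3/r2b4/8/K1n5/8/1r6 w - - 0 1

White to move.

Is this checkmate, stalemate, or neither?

White to move; white king on a3.
In check: yes, from the black rook on a5.
King squares — a2: attacked by Nc3; b2: attacked by Rb1; b3: attacked by Rb1; a4: attacked by Nc3; b4: attacked by Rb1.
Legal moves for White: none.
In check with no legal moves → checkmate.

checkmate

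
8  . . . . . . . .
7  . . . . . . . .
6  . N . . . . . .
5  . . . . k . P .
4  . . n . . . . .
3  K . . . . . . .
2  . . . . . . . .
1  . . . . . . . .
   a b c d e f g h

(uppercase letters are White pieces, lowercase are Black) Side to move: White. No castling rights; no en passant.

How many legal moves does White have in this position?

5

White to move; king on a3.
In check: yes, from the black knight on c4.
Legal moves: Kb4, Ka4, Kb3, Ka2, Nxc4+.
Count: 5.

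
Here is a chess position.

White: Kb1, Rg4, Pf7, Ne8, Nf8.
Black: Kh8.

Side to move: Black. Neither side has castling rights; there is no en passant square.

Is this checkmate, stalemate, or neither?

stalemate

Black to move; black king on h8.
In check: no.
King squares — g7: attacked by Rg4; h7: attacked by Nf8; g8: attacked by Rg4.
Legal moves for Black: none.
Not in check and no legal moves → stalemate.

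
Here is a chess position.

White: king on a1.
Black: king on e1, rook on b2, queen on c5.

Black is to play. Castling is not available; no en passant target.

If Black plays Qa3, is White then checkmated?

yes

After Qa3: white king on a1; in check: yes, from the black queen on a3.
King squares — b1: attacked by Rb2; a2: attacked by Rb2; b2: attacked by Qa3.
White has no legal moves → checkmate.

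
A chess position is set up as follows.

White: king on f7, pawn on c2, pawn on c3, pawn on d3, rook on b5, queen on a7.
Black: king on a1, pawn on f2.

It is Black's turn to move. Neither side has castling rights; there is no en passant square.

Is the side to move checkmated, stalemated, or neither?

Black to move; black king on a1.
In check: yes, from the white queen on a7.
King squares — b1: attacked by Rb5; a2: attacked by Qa7; b2: attacked by Rb5.
Legal moves for Black: none.
In check with no legal moves → checkmate.

checkmate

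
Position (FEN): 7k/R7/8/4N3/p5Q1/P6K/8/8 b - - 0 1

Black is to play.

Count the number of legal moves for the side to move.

Black to move; king on h8.
In check: no.
Legal moves: none.
Count: 0.

0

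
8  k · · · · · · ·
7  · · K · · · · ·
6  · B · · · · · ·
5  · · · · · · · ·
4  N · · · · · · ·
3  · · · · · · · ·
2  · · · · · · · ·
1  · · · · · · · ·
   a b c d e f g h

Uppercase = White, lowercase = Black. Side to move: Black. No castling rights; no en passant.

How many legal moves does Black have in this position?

Black to move; king on a8.
In check: no.
Legal moves: none.
Count: 0.

0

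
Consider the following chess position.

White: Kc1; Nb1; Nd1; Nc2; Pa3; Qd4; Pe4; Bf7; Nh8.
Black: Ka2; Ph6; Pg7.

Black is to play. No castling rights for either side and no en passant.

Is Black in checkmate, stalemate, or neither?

Black to move; black king on a2.
In check: yes, from the white bishop on f7.
King squares — a1: attacked by Nc2; b1: attacked by Kc1; b2: attacked by Kc1; a3: attacked by Nb1; b3: attacked by Bf7.
Legal moves for Black: none.
In check with no legal moves → checkmate.

checkmate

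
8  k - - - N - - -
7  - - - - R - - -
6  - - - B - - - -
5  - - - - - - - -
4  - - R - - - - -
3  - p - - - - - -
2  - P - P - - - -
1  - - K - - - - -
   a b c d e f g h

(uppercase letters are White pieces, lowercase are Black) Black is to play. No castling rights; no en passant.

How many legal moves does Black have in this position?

0

Black to move; king on a8.
In check: no.
Legal moves: none.
Count: 0.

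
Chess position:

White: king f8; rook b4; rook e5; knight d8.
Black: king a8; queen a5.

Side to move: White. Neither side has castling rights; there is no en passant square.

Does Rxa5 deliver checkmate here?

After Rxa5: black king on a8; in check: yes, from the white rook on a5.
King squares — a7: attacked by Ra5; b7: attacked by Rb4; b8: attacked by Rb4.
Black has no legal moves → checkmate.

yes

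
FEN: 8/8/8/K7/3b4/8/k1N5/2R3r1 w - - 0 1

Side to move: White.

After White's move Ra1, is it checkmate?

After Ra1: black king on a2; in check: yes, from the white rook on a1.
Black has 4 legal replies: Kb3, Kb2, Bxa1, Rxa1.
In check but a legal move exists → not checkmate.

no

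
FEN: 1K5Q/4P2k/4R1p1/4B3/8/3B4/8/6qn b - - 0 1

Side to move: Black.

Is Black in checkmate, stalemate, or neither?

checkmate

Black to move; black king on h7.
In check: yes, from the white queen on h8.
King squares — g6: own pawn; h6: attacked by Qh8; g7: attacked by Be5; g8: attacked by Qh8; h8: attacked by Be5.
Legal moves for Black: none.
In check with no legal moves → checkmate.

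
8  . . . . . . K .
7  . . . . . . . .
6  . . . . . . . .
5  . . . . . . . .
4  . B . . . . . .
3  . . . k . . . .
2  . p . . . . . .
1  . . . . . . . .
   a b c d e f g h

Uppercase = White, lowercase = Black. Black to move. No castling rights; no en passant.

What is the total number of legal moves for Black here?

10

Black to move; king on d3.
In check: no.
Legal moves: Ke4, Kd4, Kc4, Ke3, Ke2, Kc2, b1=Q, b1=R, b1=B, b1=N.
Count: 10.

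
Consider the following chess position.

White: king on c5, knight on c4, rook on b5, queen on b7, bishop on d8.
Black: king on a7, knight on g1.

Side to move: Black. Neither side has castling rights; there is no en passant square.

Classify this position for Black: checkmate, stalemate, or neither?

checkmate

Black to move; black king on a7.
In check: yes, from the white queen on b7.
King squares — a6: attacked by Qb7; b6: attacked by Nc4; b7: attacked by Rb5; a8: attacked by Qb7; b8: attacked by Qb7.
Legal moves for Black: none.
In check with no legal moves → checkmate.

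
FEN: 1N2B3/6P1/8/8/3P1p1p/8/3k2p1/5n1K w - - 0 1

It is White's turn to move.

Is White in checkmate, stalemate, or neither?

neither

White to move; white king on h1.
In check: yes, from the black pawn on g2.
Legal moves for White: Kxg2, Kg1.
White is in check but has 2 legal moves → neither.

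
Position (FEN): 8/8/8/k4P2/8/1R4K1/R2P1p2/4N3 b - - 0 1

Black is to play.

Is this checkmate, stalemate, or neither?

Black to move; black king on a5.
In check: yes, from the white rook on a2.
King squares — a4: attacked by Ra2; b4: attacked by Rb3; b5: attacked by Rb3; a6: attacked by Ra2; b6: attacked by Rb3.
Legal moves for Black: none.
In check with no legal moves → checkmate.

checkmate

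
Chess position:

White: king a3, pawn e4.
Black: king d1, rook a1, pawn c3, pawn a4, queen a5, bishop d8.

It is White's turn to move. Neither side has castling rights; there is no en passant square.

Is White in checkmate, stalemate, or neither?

White to move; white king on a3.
In check: yes, from the black rook on a1.
King squares — a2: attacked by Ra1; b2: attacked by Pc3; b3: attacked by Pa4; a4: attacked by Ra1; b4: attacked by Qa5.
Legal moves for White: none.
In check with no legal moves → checkmate.

checkmate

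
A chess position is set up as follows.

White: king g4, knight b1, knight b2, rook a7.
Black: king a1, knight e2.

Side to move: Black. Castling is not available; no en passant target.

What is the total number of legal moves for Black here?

Black to move; king on a1.
In check: yes, from the white rook on a7.
Legal moves: Kxb2, Kxb1.
Count: 2.

2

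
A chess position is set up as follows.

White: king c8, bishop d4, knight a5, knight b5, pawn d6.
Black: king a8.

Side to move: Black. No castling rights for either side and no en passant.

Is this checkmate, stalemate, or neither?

stalemate

Black to move; black king on a8.
In check: no.
King squares — a7: attacked by Bd4; b7: attacked by Na5; b8: attacked by Kc8.
Legal moves for Black: none.
Not in check and no legal moves → stalemate.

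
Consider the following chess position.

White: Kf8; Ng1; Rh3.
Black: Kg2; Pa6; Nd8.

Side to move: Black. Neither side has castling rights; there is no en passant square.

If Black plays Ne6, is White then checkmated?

After Ne6: white king on f8; in check: yes, from the black knight on e6.
White has 4 legal replies: Kg8, Ke8, Kf7, Ke7.
In check but a legal move exists → not checkmate.

no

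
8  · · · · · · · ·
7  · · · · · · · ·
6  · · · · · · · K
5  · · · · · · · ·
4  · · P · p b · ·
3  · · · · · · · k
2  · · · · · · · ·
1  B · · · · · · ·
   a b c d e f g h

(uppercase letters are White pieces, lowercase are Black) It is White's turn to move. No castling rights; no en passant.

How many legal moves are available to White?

White to move; king on h6.
In check: yes, from the black bishop on f4.
Legal moves: Kh7, Kg7, Kg6, Kh5.
Count: 4.

4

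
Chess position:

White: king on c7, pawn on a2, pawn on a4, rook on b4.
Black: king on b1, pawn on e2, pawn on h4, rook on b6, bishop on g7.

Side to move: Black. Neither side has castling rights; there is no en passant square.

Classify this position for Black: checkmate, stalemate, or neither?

Black to move; black king on b1.
In check: yes, from the white rook on b4.
Legal moves for Black: Kc2, Kxa2, Kc1, Ka1, Bb2, Rxb4.
Black is in check but has 6 legal moves → neither.

neither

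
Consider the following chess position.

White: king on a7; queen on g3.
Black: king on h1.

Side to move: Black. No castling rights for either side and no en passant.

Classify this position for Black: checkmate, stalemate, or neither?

stalemate

Black to move; black king on h1.
In check: no.
King squares — g1: attacked by Qg3; g2: attacked by Qg3; h2: attacked by Qg3.
Legal moves for Black: none.
Not in check and no legal moves → stalemate.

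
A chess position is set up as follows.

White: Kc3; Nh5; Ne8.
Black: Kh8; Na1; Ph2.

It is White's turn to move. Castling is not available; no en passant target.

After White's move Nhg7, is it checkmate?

no

After Nhg7: black king on h8; in check: no.
Black is not in check, so this cannot be checkmate.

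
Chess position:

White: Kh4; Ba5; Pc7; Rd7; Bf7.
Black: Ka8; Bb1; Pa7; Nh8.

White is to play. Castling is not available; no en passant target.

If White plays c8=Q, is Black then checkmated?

After c8=Q: black king on a8; in check: yes, from the white queen on c8.
King squares — a7: own pawn; b7: attacked by Rd7; b8: attacked by Qc8.
Black has no legal moves → checkmate.

yes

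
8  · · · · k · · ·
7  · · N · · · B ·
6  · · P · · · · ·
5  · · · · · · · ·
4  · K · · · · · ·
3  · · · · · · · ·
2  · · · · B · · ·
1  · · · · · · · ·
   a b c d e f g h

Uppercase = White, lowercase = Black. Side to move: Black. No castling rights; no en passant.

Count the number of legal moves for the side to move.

Black to move; king on e8.
In check: yes, from the white knight on c7.
Legal moves: Kd8, Kf7, Ke7.
Count: 3.

3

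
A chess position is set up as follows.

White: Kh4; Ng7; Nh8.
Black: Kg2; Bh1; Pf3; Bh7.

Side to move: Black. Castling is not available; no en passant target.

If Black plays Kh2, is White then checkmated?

no

After Kh2: white king on h4; in check: no.
White is not in check, so this cannot be checkmate.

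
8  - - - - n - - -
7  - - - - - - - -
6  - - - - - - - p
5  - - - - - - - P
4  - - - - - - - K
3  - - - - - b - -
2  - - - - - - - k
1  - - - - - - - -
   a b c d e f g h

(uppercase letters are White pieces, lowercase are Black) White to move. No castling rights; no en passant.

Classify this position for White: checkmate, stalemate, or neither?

White to move; white king on h4.
In check: no.
King squares — g3: attacked by Kh2; h3: attacked by Kh2; g4: attacked by Bf3; g5: attacked by Ph6; h5: own pawn.
Legal moves for White: none.
Not in check and no legal moves → stalemate.

stalemate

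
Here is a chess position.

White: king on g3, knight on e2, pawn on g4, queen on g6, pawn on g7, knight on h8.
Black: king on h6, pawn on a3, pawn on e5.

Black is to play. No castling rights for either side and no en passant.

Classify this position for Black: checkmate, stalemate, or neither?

Black to move; black king on h6.
In check: yes, from the white queen on g6.
King squares — g5: attacked by Qg6; h5: attacked by Pg4; g6: attacked by Nh8; g7: attacked by Qg6; h7: attacked by Qg6.
Legal moves for Black: none.
In check with no legal moves → checkmate.

checkmate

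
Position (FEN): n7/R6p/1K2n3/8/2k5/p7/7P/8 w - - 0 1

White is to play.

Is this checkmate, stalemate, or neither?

neither

White to move; white king on b6.
In check: yes, from the black knight on a8.
King squares — a5: available; b5: attacked by Kc4; c5: attacked by Kc4; a6: available; c6: available; a7: own rook; b7: available; c7: attacked by Ne6.
Legal moves for White: Kb7, Kc6, Ka6, Ka5, Rxa8.
White is in check but has 5 legal moves → neither.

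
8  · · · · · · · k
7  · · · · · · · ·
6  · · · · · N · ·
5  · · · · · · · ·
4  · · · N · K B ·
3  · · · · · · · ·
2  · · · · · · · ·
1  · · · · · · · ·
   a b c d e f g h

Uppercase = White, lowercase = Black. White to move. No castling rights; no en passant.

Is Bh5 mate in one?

no

After Bh5: black king on h8; in check: no.
Black is not in check, so this cannot be checkmate.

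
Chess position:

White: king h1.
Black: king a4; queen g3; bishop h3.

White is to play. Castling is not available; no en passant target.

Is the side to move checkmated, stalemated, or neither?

stalemate

White to move; white king on h1.
In check: no.
King squares — g1: attacked by Qg3; g2: attacked by Qg3; h2: attacked by Qg3.
Legal moves for White: none.
Not in check and no legal moves → stalemate.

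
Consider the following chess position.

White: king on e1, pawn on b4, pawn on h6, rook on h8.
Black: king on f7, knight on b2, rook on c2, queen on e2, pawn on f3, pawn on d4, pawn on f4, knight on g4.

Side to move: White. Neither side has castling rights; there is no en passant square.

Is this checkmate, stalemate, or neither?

White to move; white king on e1.
In check: yes, from the black queen on e2.
King squares — d1: attacked by Nb2; f1: attacked by Qe2; d2: attacked by Rc2; e2: attacked by Rc2; f2: attacked by Qe2.
Legal moves for White: none.
In check with no legal moves → checkmate.

checkmate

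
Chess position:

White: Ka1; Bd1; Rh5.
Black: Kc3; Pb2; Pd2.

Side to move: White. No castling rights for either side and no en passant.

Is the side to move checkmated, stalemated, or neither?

neither

White to move; white king on a1.
In check: yes, from the black pawn on b2.
Legal moves for White: Ka2, Kb1.
White is in check but has 2 legal moves → neither.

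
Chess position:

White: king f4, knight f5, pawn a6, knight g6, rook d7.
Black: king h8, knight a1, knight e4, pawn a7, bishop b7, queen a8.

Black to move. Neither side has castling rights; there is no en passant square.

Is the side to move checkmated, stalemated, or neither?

neither

Black to move; black king on h8.
In check: yes, from the white knight on g6.
Legal moves for Black: Kg8.
Black is in check but has 1 legal move → neither.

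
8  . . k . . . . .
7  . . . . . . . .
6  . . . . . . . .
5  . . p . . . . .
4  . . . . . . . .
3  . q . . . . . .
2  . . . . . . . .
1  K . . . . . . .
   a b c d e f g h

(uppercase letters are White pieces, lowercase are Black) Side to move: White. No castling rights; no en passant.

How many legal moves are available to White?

0

White to move; king on a1.
In check: no.
Legal moves: none.
Count: 0.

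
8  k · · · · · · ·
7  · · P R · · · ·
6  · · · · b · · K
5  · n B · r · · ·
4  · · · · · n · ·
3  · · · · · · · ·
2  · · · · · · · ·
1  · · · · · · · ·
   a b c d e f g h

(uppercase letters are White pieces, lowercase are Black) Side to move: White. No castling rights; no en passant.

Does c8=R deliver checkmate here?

yes

After c8=R: black king on a8; in check: yes, from the white rook on c8.
King squares — a7: attacked by Bc5; b7: attacked by Rd7; b8: attacked by Rc8.
Black has no legal moves → checkmate.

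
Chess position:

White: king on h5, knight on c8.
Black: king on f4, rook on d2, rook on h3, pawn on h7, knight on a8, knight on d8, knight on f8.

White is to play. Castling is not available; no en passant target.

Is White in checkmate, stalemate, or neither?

checkmate

White to move; white king on h5.
In check: yes, from the black rook on h3.
King squares — g4: attacked by Kf4; h4: attacked by Rh3; g5: attacked by Kf4; g6: attacked by Ph7; h6: attacked by Rh3.
Legal moves for White: none.
In check with no legal moves → checkmate.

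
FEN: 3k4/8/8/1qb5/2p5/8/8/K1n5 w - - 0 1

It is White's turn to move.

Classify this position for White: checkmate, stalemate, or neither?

White to move; white king on a1.
In check: no.
King squares — b1: attacked by Qb5; a2: attacked by Nc1; b2: attacked by Qb5.
Legal moves for White: none.
Not in check and no legal moves → stalemate.

stalemate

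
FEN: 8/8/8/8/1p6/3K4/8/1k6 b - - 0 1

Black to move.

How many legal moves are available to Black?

5

Black to move; king on b1.
In check: no.
Legal moves: Kb2, Ka2, Kc1, Ka1, b3.
Count: 5.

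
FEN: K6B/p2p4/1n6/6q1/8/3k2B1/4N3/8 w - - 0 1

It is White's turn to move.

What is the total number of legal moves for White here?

White to move; king on a8.
In check: yes, from the black knight on b6.
Legal moves: Kb8, Kb7, Kxa7.
Count: 3.

3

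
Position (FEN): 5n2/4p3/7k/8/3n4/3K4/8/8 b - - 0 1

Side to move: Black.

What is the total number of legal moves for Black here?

Black to move; king on h6.
In check: no.
Legal moves: Nh7, Nd7, Ng6, Nfe6, Kh7, Kg7, Kg6, Kh5, Kg5, Nde6, Nc6, Nf5, Nb5, Nf3, Nb3, Ne2, Nc2, e6, e5.
Count: 19.

19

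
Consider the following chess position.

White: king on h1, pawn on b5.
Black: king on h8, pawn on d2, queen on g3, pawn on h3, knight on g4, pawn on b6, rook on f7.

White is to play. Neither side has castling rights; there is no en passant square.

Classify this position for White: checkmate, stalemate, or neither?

stalemate

White to move; white king on h1.
In check: no.
King squares — g1: attacked by Qg3; g2: attacked by Qg3; h2: attacked by Qg3.
Legal moves for White: none.
Not in check and no legal moves → stalemate.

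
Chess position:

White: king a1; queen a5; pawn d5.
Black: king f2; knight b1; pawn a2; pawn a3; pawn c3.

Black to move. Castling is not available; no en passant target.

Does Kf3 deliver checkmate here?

no

After Kf3: white king on a1; in check: no.
White is not in check, so this cannot be checkmate.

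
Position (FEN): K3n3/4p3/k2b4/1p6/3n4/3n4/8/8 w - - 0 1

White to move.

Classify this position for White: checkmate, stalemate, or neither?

White to move; white king on a8.
In check: no.
King squares — a7: attacked by Ka6; b7: attacked by Ka6; b8: attacked by Bd6.
Legal moves for White: none.
Not in check and no legal moves → stalemate.

stalemate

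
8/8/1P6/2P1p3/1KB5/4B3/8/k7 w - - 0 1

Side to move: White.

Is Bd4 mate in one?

no

After Bd4: black king on a1; in check: yes, from the white bishop on d4.
Black has 2 legal replies: Kb1, exd4.
In check but a legal move exists → not checkmate.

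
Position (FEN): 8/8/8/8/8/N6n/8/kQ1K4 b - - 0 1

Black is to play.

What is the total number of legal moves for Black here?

Black to move; king on a1.
In check: yes, from the white queen on b1.
Legal moves: none.
Count: 0.

0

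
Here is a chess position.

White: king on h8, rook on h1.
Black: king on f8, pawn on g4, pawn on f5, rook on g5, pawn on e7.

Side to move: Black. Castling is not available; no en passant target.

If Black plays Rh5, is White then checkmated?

After Rh5: white king on h8; in check: yes, from the black rook on h5.
White has 1 legal reply: Rxh5.
In check but a legal move exists → not checkmate.

no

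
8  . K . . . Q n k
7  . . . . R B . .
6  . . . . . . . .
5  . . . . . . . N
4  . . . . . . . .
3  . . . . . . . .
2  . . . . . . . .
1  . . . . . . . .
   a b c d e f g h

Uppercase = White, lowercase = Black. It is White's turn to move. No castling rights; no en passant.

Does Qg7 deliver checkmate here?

yes

After Qg7: black king on h8; in check: yes, from the white queen on g7.
King squares — g7: attacked by Nh5; h7: attacked by Qg7; g8: own knight.
Black has no legal moves → checkmate.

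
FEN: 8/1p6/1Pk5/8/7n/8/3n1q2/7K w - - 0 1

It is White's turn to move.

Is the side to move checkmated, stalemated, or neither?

White to move; white king on h1.
In check: no.
King squares — g1: attacked by Qf2; g2: attacked by Qf2; h2: attacked by Qf2.
Legal moves for White: none.
Not in check and no legal moves → stalemate.

stalemate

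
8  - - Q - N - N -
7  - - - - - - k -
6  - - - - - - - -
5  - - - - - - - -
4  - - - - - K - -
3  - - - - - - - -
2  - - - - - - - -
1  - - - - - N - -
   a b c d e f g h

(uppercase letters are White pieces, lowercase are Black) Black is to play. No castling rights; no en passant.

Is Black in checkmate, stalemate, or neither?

Black to move; black king on g7.
In check: yes, from the white knight on e8.
King squares — f6: attacked by Ne8; g6: available; h6: attacked by Ng8; f7: available; h7: available; f8: available; g8: available; h8: available.
Legal moves for Black: Kh8, Kxg8, Kf8, Kh7, Kf7, Kg6.
Black is in check but has 6 legal moves → neither.

neither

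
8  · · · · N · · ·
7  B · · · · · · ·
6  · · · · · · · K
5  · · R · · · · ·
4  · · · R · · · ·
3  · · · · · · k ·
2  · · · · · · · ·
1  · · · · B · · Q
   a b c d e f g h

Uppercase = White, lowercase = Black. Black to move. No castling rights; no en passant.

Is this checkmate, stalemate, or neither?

Black to move; black king on g3.
In check: yes, from the white bishop on e1.
King squares — f2: attacked by Be1; g2: attacked by Qh1; h2: attacked by Qh1; f3: attacked by Qh1; h3: attacked by Qh1; f4: attacked by Rd4; g4: attacked by Rd4; h4: attacked by Be1.
Legal moves for Black: none.
In check with no legal moves → checkmate.

checkmate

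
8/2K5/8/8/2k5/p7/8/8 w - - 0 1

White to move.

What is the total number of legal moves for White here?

White to move; king on c7.
In check: no.
Legal moves: Kd8, Kc8, Kb8, Kd7, Kb7, Kd6, Kc6, Kb6.
Count: 8.

8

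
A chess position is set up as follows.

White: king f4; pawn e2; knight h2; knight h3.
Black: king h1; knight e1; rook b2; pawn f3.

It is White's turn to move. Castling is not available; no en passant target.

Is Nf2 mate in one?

After Nf2: black king on h1; in check: yes, from the white knight on f2.
Black has 3 legal replies: Kxh2, Kg2, Kg1.
In check but a legal move exists → not checkmate.

no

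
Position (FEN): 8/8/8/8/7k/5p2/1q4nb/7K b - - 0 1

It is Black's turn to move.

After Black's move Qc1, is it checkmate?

After Qc1: white king on h1; in check: yes, from the black queen on c1.
White has 1 legal reply: Kxh2.
In check but a legal move exists → not checkmate.

no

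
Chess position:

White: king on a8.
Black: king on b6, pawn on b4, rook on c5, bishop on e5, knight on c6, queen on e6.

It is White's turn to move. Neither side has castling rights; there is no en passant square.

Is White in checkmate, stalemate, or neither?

stalemate

White to move; white king on a8.
In check: no.
King squares — a7: attacked by Kb6; b7: attacked by Kb6; b8: attacked by Be5.
Legal moves for White: none.
Not in check and no legal moves → stalemate.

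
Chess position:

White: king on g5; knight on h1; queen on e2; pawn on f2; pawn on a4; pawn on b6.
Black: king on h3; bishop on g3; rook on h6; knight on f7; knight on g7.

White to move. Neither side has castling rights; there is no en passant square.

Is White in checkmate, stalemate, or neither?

checkmate

White to move; white king on g5.
In check: yes, from the black knight on f7.
King squares — f4: attacked by Bg3; g4: attacked by Kh3; h4: attacked by Bg3; f5: attacked by Ng7; h5: attacked by Rh6; f6: attacked by Rh6; g6: attacked by Rh6; h6: attacked by Nf7.
Legal moves for White: none.
In check with no legal moves → checkmate.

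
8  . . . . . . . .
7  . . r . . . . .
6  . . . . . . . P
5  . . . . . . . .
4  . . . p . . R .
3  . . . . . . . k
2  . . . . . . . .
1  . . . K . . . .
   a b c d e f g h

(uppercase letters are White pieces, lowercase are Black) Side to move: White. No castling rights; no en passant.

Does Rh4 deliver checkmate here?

no

After Rh4: black king on h3; in check: yes, from the white rook on h4.
Black has 3 legal replies: Kxh4, Kg3, Kg2.
In check but a legal move exists → not checkmate.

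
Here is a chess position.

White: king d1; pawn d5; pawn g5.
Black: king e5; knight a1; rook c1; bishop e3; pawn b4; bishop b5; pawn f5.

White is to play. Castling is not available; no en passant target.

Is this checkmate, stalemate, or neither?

checkmate

White to move; white king on d1.
In check: yes, from the black rook on c1.
King squares — c1: attacked by Be3; e1: attacked by Rc1; c2: attacked by Na1; d2: attacked by Be3; e2: attacked by Bb5.
Legal moves for White: none.
In check with no legal moves → checkmate.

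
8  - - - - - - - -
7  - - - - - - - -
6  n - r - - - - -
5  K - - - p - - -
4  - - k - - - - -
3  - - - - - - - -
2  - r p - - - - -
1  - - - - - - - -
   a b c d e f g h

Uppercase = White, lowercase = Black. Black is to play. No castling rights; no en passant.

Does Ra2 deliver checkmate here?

yes

After Ra2: white king on a5; in check: yes, from the black rook on a2.
King squares — a4: attacked by Ra2; b4: attacked by Kc4; b5: attacked by Kc4; a6: attacked by Ra2; b6: attacked by Rc6.
White has no legal moves → checkmate.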